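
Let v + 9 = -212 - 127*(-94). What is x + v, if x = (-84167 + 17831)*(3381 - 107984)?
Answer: 6938956325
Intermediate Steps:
v = 11717 (v = -9 + (-212 - 127*(-94)) = -9 + (-212 + 11938) = -9 + 11726 = 11717)
x = 6938944608 (x = -66336*(-104603) = 6938944608)
x + v = 6938944608 + 11717 = 6938956325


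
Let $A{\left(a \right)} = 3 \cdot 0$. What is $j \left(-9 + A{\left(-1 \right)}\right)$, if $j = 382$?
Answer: $-3438$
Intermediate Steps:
$A{\left(a \right)} = 0$
$j \left(-9 + A{\left(-1 \right)}\right) = 382 \left(-9 + 0\right) = 382 \left(-9\right) = -3438$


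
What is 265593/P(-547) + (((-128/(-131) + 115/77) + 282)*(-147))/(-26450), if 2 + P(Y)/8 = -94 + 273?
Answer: 340275241091/1799002040 ≈ 189.15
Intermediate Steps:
P(Y) = 1416 (P(Y) = -16 + 8*(-94 + 273) = -16 + 8*179 = -16 + 1432 = 1416)
265593/P(-547) + (((-128/(-131) + 115/77) + 282)*(-147))/(-26450) = 265593/1416 + (((-128/(-131) + 115/77) + 282)*(-147))/(-26450) = 265593*(1/1416) + (((-128*(-1/131) + 115*(1/77)) + 282)*(-147))*(-1/26450) = 88531/472 + (((128/131 + 115/77) + 282)*(-147))*(-1/26450) = 88531/472 + ((24921/10087 + 282)*(-147))*(-1/26450) = 88531/472 + ((2869455/10087)*(-147))*(-1/26450) = 88531/472 - 60258555/1441*(-1/26450) = 88531/472 + 12051711/7622890 = 340275241091/1799002040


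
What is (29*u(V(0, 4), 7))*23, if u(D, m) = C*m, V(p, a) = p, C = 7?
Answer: 32683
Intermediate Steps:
u(D, m) = 7*m
(29*u(V(0, 4), 7))*23 = (29*(7*7))*23 = (29*49)*23 = 1421*23 = 32683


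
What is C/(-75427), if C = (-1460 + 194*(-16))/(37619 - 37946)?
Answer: -4564/24664629 ≈ -0.00018504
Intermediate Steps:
C = 4564/327 (C = (-1460 - 3104)/(-327) = -4564*(-1/327) = 4564/327 ≈ 13.957)
C/(-75427) = (4564/327)/(-75427) = (4564/327)*(-1/75427) = -4564/24664629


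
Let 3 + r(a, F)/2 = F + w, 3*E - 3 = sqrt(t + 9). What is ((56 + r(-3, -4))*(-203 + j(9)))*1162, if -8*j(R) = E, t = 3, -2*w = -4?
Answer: -21714875/2 - 13363*sqrt(3)/3 ≈ -1.0865e+7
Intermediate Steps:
w = 2 (w = -1/2*(-4) = 2)
E = 1 + 2*sqrt(3)/3 (E = 1 + sqrt(3 + 9)/3 = 1 + sqrt(12)/3 = 1 + (2*sqrt(3))/3 = 1 + 2*sqrt(3)/3 ≈ 2.1547)
j(R) = -1/8 - sqrt(3)/12 (j(R) = -(1 + 2*sqrt(3)/3)/8 = -1/8 - sqrt(3)/12)
r(a, F) = -2 + 2*F (r(a, F) = -6 + 2*(F + 2) = -6 + 2*(2 + F) = -6 + (4 + 2*F) = -2 + 2*F)
((56 + r(-3, -4))*(-203 + j(9)))*1162 = ((56 + (-2 + 2*(-4)))*(-203 + (-1/8 - sqrt(3)/12)))*1162 = ((56 + (-2 - 8))*(-1625/8 - sqrt(3)/12))*1162 = ((56 - 10)*(-1625/8 - sqrt(3)/12))*1162 = (46*(-1625/8 - sqrt(3)/12))*1162 = (-37375/4 - 23*sqrt(3)/6)*1162 = -21714875/2 - 13363*sqrt(3)/3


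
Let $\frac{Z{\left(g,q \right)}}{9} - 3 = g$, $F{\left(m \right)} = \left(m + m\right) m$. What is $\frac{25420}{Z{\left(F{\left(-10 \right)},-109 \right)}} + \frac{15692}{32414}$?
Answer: $\frac{426316582}{29610189} \approx 14.398$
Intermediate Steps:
$F{\left(m \right)} = 2 m^{2}$ ($F{\left(m \right)} = 2 m m = 2 m^{2}$)
$Z{\left(g,q \right)} = 27 + 9 g$
$\frac{25420}{Z{\left(F{\left(-10 \right)},-109 \right)}} + \frac{15692}{32414} = \frac{25420}{27 + 9 \cdot 2 \left(-10\right)^{2}} + \frac{15692}{32414} = \frac{25420}{27 + 9 \cdot 2 \cdot 100} + 15692 \cdot \frac{1}{32414} = \frac{25420}{27 + 9 \cdot 200} + \frac{7846}{16207} = \frac{25420}{27 + 1800} + \frac{7846}{16207} = \frac{25420}{1827} + \frac{7846}{16207} = \frac{426316582}{29610189}$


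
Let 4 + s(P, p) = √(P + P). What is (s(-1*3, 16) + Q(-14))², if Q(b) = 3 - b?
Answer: (13 + I*√6)² ≈ 163.0 + 63.687*I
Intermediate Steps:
s(P, p) = -4 + √2*√P (s(P, p) = -4 + √(P + P) = -4 + √(2*P) = -4 + √2*√P)
(s(-1*3, 16) + Q(-14))² = ((-4 + √2*√(-1*3)) + (3 - 1*(-14)))² = ((-4 + √2*√(-3)) + (3 + 14))² = ((-4 + √2*(I*√3)) + 17)² = ((-4 + I*√6) + 17)² = (13 + I*√6)²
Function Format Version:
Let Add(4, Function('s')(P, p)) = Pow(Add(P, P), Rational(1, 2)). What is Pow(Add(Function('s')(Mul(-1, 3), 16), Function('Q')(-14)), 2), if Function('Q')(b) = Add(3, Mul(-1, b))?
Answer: Pow(Add(13, Mul(I, Pow(6, Rational(1, 2)))), 2) ≈ Add(163.00, Mul(63.687, I))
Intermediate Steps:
Function('s')(P, p) = Add(-4, Mul(Pow(2, Rational(1, 2)), Pow(P, Rational(1, 2)))) (Function('s')(P, p) = Add(-4, Pow(Add(P, P), Rational(1, 2))) = Add(-4, Pow(Mul(2, P), Rational(1, 2))) = Add(-4, Mul(Pow(2, Rational(1, 2)), Pow(P, Rational(1, 2)))))
Pow(Add(Function('s')(Mul(-1, 3), 16), Function('Q')(-14)), 2) = Pow(Add(Add(-4, Mul(Pow(2, Rational(1, 2)), Pow(Mul(-1, 3), Rational(1, 2)))), Add(3, Mul(-1, -14))), 2) = Pow(Add(Add(-4, Mul(Pow(2, Rational(1, 2)), Pow(-3, Rational(1, 2)))), Add(3, 14)), 2) = Pow(Add(Add(-4, Mul(Pow(2, Rational(1, 2)), Mul(I, Pow(3, Rational(1, 2))))), 17), 2) = Pow(Add(Add(-4, Mul(I, Pow(6, Rational(1, 2)))), 17), 2) = Pow(Add(13, Mul(I, Pow(6, Rational(1, 2)))), 2)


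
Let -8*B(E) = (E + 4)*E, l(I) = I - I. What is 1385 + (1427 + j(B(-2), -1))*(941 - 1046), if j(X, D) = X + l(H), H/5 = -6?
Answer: -297005/2 ≈ -1.4850e+5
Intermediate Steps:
H = -30 (H = 5*(-6) = -30)
l(I) = 0
B(E) = -E*(4 + E)/8 (B(E) = -(E + 4)*E/8 = -(4 + E)*E/8 = -E*(4 + E)/8)
j(X, D) = X (j(X, D) = X + 0 = X)
1385 + (1427 + j(B(-2), -1))*(941 - 1046) = 1385 + (1427 - 1/8*(-2)*(4 - 2))*(941 - 1046) = 1385 + (1427 - 1/8*(-2)*2)*(-105) = 1385 + (1427 + 1/2)*(-105) = 1385 + (2855/2)*(-105) = 1385 - 299775/2 = -297005/2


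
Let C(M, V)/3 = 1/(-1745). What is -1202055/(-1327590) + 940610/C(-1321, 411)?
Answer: -48423533923763/88506 ≈ -5.4712e+8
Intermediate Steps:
C(M, V) = -3/1745 (C(M, V) = 3/(-1745) = 3*(-1/1745) = -3/1745)
-1202055/(-1327590) + 940610/C(-1321, 411) = -1202055/(-1327590) + 940610/(-3/1745) = -1202055*(-1/1327590) + 940610*(-1745/3) = 80137/88506 - 1641364450/3 = -48423533923763/88506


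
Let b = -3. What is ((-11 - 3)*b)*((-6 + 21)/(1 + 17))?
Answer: 35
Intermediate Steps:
((-11 - 3)*b)*((-6 + 21)/(1 + 17)) = ((-11 - 3)*(-3))*((-6 + 21)/(1 + 17)) = (-14*(-3))*(15/18) = 42*(15*(1/18)) = 42*(5/6) = 35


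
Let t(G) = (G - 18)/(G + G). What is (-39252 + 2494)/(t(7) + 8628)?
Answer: -514612/120781 ≈ -4.2607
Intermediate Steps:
t(G) = (-18 + G)/(2*G) (t(G) = (-18 + G)/((2*G)) = (-18 + G)*(1/(2*G)) = (-18 + G)/(2*G))
(-39252 + 2494)/(t(7) + 8628) = (-39252 + 2494)/((1/2)*(-18 + 7)/7 + 8628) = -36758/((1/2)*(1/7)*(-11) + 8628) = -36758/(-11/14 + 8628) = -36758/120781/14 = -36758*14/120781 = -514612/120781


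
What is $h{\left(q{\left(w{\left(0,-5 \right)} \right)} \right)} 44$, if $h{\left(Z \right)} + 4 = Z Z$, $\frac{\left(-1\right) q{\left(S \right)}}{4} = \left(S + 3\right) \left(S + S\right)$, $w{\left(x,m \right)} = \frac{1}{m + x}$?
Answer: $\frac{441936}{625} \approx 707.1$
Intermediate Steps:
$q{\left(S \right)} = - 8 S \left(3 + S\right)$ ($q{\left(S \right)} = - 4 \left(S + 3\right) \left(S + S\right) = - 4 \left(3 + S\right) 2 S = - 4 \cdot 2 S \left(3 + S\right) = - 8 S \left(3 + S\right)$)
$h{\left(Z \right)} = -4 + Z^{2}$ ($h{\left(Z \right)} = -4 + Z Z = -4 + Z^{2}$)
$h{\left(q{\left(w{\left(0,-5 \right)} \right)} \right)} 44 = \left(-4 + \left(- \frac{8 \left(3 + \frac{1}{-5 + 0}\right)}{-5 + 0}\right)^{2}\right) 44 = \left(-4 + \left(- \frac{8 \left(3 + \frac{1}{-5}\right)}{-5}\right)^{2}\right) 44 = \left(-4 + \left(\left(-8\right) \left(- \frac{1}{5}\right) \left(3 - \frac{1}{5}\right)\right)^{2}\right) 44 = \left(-4 + \left(\left(-8\right) \left(- \frac{1}{5}\right) \frac{14}{5}\right)^{2}\right) 44 = \left(-4 + \left(\frac{112}{25}\right)^{2}\right) 44 = \left(-4 + \frac{12544}{625}\right) 44 = \frac{10044}{625} \cdot 44 = \frac{441936}{625}$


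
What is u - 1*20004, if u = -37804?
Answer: -57808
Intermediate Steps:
u - 1*20004 = -37804 - 1*20004 = -37804 - 20004 = -57808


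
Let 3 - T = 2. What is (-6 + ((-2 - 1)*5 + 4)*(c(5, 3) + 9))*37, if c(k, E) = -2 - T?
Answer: -2664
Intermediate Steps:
T = 1 (T = 3 - 1*2 = 3 - 2 = 1)
c(k, E) = -3 (c(k, E) = -2 - 1*1 = -2 - 1 = -3)
(-6 + ((-2 - 1)*5 + 4)*(c(5, 3) + 9))*37 = (-6 + ((-2 - 1)*5 + 4)*(-3 + 9))*37 = (-6 + (-3*5 + 4)*6)*37 = (-6 + (-15 + 4)*6)*37 = (-6 - 11*6)*37 = (-6 - 66)*37 = -72*37 = -2664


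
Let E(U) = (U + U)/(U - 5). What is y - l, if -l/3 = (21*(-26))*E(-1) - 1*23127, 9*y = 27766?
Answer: -601577/9 ≈ -66842.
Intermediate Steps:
y = 27766/9 (y = (⅑)*27766 = 27766/9 ≈ 3085.1)
E(U) = 2*U/(-5 + U) (E(U) = (2*U)/(-5 + U) = 2*U/(-5 + U))
l = 69927 (l = -3*((21*(-26))*(2*(-1)/(-5 - 1)) - 1*23127) = -3*(-1092*(-1)/(-6) - 23127) = -3*(-1092*(-1)*(-1)/6 - 23127) = -3*(-546*⅓ - 23127) = -3*(-182 - 23127) = -3*(-23309) = 69927)
y - l = 27766/9 - 1*69927 = 27766/9 - 69927 = -601577/9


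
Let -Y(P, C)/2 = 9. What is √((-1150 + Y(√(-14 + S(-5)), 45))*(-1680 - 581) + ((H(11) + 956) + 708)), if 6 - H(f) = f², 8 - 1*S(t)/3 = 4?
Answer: √2642397 ≈ 1625.5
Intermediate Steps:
S(t) = 12 (S(t) = 24 - 3*4 = 24 - 12 = 12)
H(f) = 6 - f²
Y(P, C) = -18 (Y(P, C) = -2*9 = -18)
√((-1150 + Y(√(-14 + S(-5)), 45))*(-1680 - 581) + ((H(11) + 956) + 708)) = √((-1150 - 18)*(-1680 - 581) + (((6 - 1*11²) + 956) + 708)) = √(-1168*(-2261) + (((6 - 1*121) + 956) + 708)) = √(2640848 + (((6 - 121) + 956) + 708)) = √(2640848 + ((-115 + 956) + 708)) = √(2640848 + (841 + 708)) = √(2640848 + 1549) = √2642397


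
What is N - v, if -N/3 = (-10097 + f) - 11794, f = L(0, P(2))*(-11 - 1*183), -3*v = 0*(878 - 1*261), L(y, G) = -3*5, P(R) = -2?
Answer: 56943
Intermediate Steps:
L(y, G) = -15
v = 0 (v = -0*(878 - 1*261) = -0*(878 - 261) = -0*617 = -1/3*0 = 0)
f = 2910 (f = -15*(-11 - 1*183) = -15*(-11 - 183) = -15*(-194) = 2910)
N = 56943 (N = -3*((-10097 + 2910) - 11794) = -3*(-7187 - 11794) = -3*(-18981) = 56943)
N - v = 56943 - 1*0 = 56943 + 0 = 56943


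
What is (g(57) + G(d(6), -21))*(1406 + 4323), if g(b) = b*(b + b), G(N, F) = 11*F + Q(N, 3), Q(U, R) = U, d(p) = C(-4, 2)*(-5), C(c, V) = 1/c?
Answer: 143643217/4 ≈ 3.5911e+7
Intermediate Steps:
C(c, V) = 1/c
d(p) = 5/4 (d(p) = -5/(-4) = -¼*(-5) = 5/4)
G(N, F) = N + 11*F (G(N, F) = 11*F + N = N + 11*F)
g(b) = 2*b² (g(b) = b*(2*b) = 2*b²)
(g(57) + G(d(6), -21))*(1406 + 4323) = (2*57² + (5/4 + 11*(-21)))*(1406 + 4323) = (2*3249 + (5/4 - 231))*5729 = (6498 - 919/4)*5729 = (25073/4)*5729 = 143643217/4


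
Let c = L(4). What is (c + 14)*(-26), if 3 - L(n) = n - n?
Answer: -442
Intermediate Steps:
L(n) = 3 (L(n) = 3 - (n - n) = 3 - 1*0 = 3 + 0 = 3)
c = 3
(c + 14)*(-26) = (3 + 14)*(-26) = 17*(-26) = -442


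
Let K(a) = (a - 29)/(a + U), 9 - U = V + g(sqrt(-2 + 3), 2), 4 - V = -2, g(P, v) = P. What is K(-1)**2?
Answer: 900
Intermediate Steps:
V = 6 (V = 4 - 1*(-2) = 4 + 2 = 6)
U = 2 (U = 9 - (6 + sqrt(-2 + 3)) = 9 - (6 + sqrt(1)) = 9 - (6 + 1) = 9 - 1*7 = 9 - 7 = 2)
K(a) = (-29 + a)/(2 + a) (K(a) = (a - 29)/(a + 2) = (-29 + a)/(2 + a))
K(-1)**2 = ((-29 - 1)/(2 - 1))**2 = (-30/1)**2 = (1*(-30))**2 = (-30)**2 = 900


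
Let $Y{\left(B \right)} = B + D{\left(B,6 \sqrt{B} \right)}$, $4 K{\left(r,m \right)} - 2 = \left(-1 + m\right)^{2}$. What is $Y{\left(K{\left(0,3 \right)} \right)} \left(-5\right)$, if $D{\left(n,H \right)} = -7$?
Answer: $\frac{55}{2} \approx 27.5$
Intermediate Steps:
$K{\left(r,m \right)} = \frac{1}{2} + \frac{\left(-1 + m\right)^{2}}{4}$
$Y{\left(B \right)} = -7 + B$ ($Y{\left(B \right)} = B - 7 = -7 + B$)
$Y{\left(K{\left(0,3 \right)} \right)} \left(-5\right) = \left(-7 + \left(\frac{1}{2} + \frac{\left(-1 + 3\right)^{2}}{4}\right)\right) \left(-5\right) = \left(-7 + \left(\frac{1}{2} + \frac{2^{2}}{4}\right)\right) \left(-5\right) = \left(-7 + \left(\frac{1}{2} + \frac{1}{4} \cdot 4\right)\right) \left(-5\right) = \left(-7 + \left(\frac{1}{2} + 1\right)\right) \left(-5\right) = \left(-7 + \frac{3}{2}\right) \left(-5\right) = \left(- \frac{11}{2}\right) \left(-5\right) = \frac{55}{2}$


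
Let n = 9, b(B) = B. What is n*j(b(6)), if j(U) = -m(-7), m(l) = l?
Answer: 63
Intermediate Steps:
j(U) = 7 (j(U) = -1*(-7) = 7)
n*j(b(6)) = 9*7 = 63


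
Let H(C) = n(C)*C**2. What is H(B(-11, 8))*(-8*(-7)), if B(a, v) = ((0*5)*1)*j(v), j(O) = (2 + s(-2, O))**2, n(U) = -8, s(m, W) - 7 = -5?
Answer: 0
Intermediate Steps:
s(m, W) = 2 (s(m, W) = 7 - 5 = 2)
j(O) = 16 (j(O) = (2 + 2)**2 = 4**2 = 16)
B(a, v) = 0 (B(a, v) = ((0*5)*1)*16 = (0*1)*16 = 0*16 = 0)
H(C) = -8*C**2
H(B(-11, 8))*(-8*(-7)) = (-8*0**2)*(-8*(-7)) = -8*0*56 = 0*56 = 0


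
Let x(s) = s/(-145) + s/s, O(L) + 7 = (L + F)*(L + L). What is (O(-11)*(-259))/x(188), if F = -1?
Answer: 9651635/43 ≈ 2.2446e+5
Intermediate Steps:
O(L) = -7 + 2*L*(-1 + L) (O(L) = -7 + (L - 1)*(L + L) = -7 + (-1 + L)*(2*L) = -7 + 2*L*(-1 + L))
x(s) = 1 - s/145 (x(s) = s*(-1/145) + 1 = -s/145 + 1 = 1 - s/145)
(O(-11)*(-259))/x(188) = ((-7 - 2*(-11) + 2*(-11)²)*(-259))/(1 - 1/145*188) = ((-7 + 22 + 2*121)*(-259))/(1 - 188/145) = ((-7 + 22 + 242)*(-259))/(-43/145) = (257*(-259))*(-145/43) = -66563*(-145/43) = 9651635/43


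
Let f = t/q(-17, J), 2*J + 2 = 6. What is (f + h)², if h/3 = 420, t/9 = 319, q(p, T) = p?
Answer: 344065401/289 ≈ 1.1905e+6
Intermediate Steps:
J = 2 (J = -1 + (½)*6 = -1 + 3 = 2)
t = 2871 (t = 9*319 = 2871)
h = 1260 (h = 3*420 = 1260)
f = -2871/17 (f = 2871/(-17) = 2871*(-1/17) = -2871/17 ≈ -168.88)
(f + h)² = (-2871/17 + 1260)² = (18549/17)² = 344065401/289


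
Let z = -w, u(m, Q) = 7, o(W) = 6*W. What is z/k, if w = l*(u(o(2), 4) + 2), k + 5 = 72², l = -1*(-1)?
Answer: -9/5179 ≈ -0.0017378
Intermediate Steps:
l = 1
k = 5179 (k = -5 + 72² = -5 + 5184 = 5179)
w = 9 (w = 1*(7 + 2) = 1*9 = 9)
z = -9 (z = -1*9 = -9)
z/k = -9/5179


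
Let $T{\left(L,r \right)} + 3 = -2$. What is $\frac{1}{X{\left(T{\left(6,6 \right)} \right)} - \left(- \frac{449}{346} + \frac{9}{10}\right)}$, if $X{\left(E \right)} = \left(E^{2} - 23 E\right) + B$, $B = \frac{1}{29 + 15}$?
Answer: $\frac{38060}{5344401} \approx 0.0071215$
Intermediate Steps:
$T{\left(L,r \right)} = -5$ ($T{\left(L,r \right)} = -3 - 2 = -5$)
$B = \frac{1}{44} \approx 0.022727$
$X{\left(E \right)} = \frac{1}{44} + E^{2} - 23 E$ ($X{\left(E \right)} = \left(E^{2} - 23 E\right) + \frac{1}{44} = \frac{1}{44} + E^{2} - 23 E$)
$\frac{1}{X{\left(T{\left(6,6 \right)} \right)} - \left(- \frac{449}{346} + \frac{9}{10}\right)} = \frac{1}{\left(\frac{1}{44} + \left(-5\right)^{2} - -115\right) - \left(- \frac{449}{346} + \frac{9}{10}\right)} = \frac{1}{\left(\frac{1}{44} + 25 + 115\right) - \left(- \frac{449}{346} + \frac{369}{410}\right)} = \frac{1}{\frac{6161}{44} + \left(\frac{449}{346} - \frac{9}{10}\right)} = \frac{1}{\frac{6161}{44} + \frac{344}{865}} = \frac{1}{\frac{5344401}{38060}} = \frac{38060}{5344401}$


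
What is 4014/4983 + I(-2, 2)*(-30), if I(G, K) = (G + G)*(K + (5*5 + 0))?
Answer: 5382978/1661 ≈ 3240.8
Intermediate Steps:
I(G, K) = 2*G*(25 + K) (I(G, K) = (2*G)*(K + (25 + 0)) = (2*G)*(K + 25) = (2*G)*(25 + K) = 2*G*(25 + K))
4014/4983 + I(-2, 2)*(-30) = 4014/4983 + (2*(-2)*(25 + 2))*(-30) = 4014*(1/4983) + (2*(-2)*27)*(-30) = 1338/1661 - 108*(-30) = 1338/1661 + 3240 = 5382978/1661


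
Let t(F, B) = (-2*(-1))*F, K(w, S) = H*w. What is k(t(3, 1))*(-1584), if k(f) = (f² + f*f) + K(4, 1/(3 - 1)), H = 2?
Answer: -126720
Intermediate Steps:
K(w, S) = 2*w
t(F, B) = 2*F
k(f) = 8 + 2*f² (k(f) = (f² + f*f) + 2*4 = (f² + f²) + 8 = 2*f² + 8 = 8 + 2*f²)
k(t(3, 1))*(-1584) = (8 + 2*(2*3)²)*(-1584) = (8 + 2*6²)*(-1584) = (8 + 2*36)*(-1584) = (8 + 72)*(-1584) = 80*(-1584) = -126720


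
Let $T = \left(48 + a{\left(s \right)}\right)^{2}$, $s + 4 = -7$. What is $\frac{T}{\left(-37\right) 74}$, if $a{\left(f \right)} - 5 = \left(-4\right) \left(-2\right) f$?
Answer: $- \frac{1225}{2738} \approx -0.44741$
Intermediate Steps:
$s = -11$ ($s = -4 - 7 = -11$)
$a{\left(f \right)} = 5 + 8 f$ ($a{\left(f \right)} = 5 + \left(-4\right) \left(-2\right) f = 5 + 8 f$)
$T = 1225$ ($T = \left(48 + \left(5 + 8 \left(-11\right)\right)\right)^{2} = \left(48 + \left(5 - 88\right)\right)^{2} = \left(48 - 83\right)^{2} = \left(-35\right)^{2} = 1225$)
$\frac{T}{\left(-37\right) 74} = \frac{1225}{\left(-37\right) 74} = \frac{1225}{-2738} = 1225 \left(- \frac{1}{2738}\right) = - \frac{1225}{2738}$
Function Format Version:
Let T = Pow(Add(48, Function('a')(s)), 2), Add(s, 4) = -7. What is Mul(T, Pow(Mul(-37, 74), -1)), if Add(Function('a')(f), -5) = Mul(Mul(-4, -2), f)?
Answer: Rational(-1225, 2738) ≈ -0.44741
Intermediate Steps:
s = -11 (s = Add(-4, -7) = -11)
Function('a')(f) = Add(5, Mul(8, f)) (Function('a')(f) = Add(5, Mul(Mul(-4, -2), f)) = Add(5, Mul(8, f)))
T = 1225 (T = Pow(Add(48, Add(5, Mul(8, -11))), 2) = Pow(Add(48, Add(5, -88)), 2) = Pow(Add(48, -83), 2) = Pow(-35, 2) = 1225)
Mul(T, Pow(Mul(-37, 74), -1)) = Mul(1225, Pow(Mul(-37, 74), -1)) = Mul(1225, Pow(-2738, -1)) = Mul(1225, Rational(-1, 2738)) = Rational(-1225, 2738)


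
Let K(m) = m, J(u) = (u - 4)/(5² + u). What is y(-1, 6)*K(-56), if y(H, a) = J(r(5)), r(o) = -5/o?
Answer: 35/3 ≈ 11.667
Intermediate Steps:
J(u) = (-4 + u)/(25 + u)
y(H, a) = -5/24 (y(H, a) = (-4 - 5/5)/(25 - 5/5) = (-4 - 5*⅕)/(25 - 5*⅕) = (-4 - 1)/(25 - 1) = -5/24)
y(-1, 6)*K(-56) = -5/24*(-56) = 35/3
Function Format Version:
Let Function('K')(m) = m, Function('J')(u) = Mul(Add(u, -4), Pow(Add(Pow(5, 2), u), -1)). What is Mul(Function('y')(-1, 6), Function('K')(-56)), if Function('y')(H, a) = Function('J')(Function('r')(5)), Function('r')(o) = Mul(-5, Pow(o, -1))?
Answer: Rational(35, 3) ≈ 11.667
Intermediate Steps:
Function('J')(u) = Mul(Pow(Add(25, u), -1), Add(-4, u)) (Function('J')(u) = Mul(Add(-4, u), Pow(Add(25, u), -1)) = Mul(Pow(Add(25, u), -1), Add(-4, u)))
Function('y')(H, a) = Rational(-5, 24) (Function('y')(H, a) = Mul(Pow(Add(25, Mul(-5, Pow(5, -1))), -1), Add(-4, Mul(-5, Pow(5, -1)))) = Mul(Pow(Add(25, Mul(-5, Rational(1, 5))), -1), Add(-4, Mul(-5, Rational(1, 5)))) = Mul(Pow(Add(25, -1), -1), Add(-4, -1)) = Mul(Pow(24, -1), -5) = Mul(Rational(1, 24), -5) = Rational(-5, 24))
Mul(Function('y')(-1, 6), Function('K')(-56)) = Mul(Rational(-5, 24), -56) = Rational(35, 3)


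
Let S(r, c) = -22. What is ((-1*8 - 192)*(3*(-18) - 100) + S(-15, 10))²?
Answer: 947285284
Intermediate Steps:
((-1*8 - 192)*(3*(-18) - 100) + S(-15, 10))² = ((-1*8 - 192)*(3*(-18) - 100) - 22)² = ((-8 - 192)*(-54 - 100) - 22)² = (-200*(-154) - 22)² = (30800 - 22)² = 30778² = 947285284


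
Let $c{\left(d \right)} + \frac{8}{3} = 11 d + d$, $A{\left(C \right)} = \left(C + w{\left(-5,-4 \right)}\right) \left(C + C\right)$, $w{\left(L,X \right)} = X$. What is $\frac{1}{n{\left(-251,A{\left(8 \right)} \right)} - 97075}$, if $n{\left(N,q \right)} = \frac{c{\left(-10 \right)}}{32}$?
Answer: $- \frac{6}{582473} \approx -1.0301 \cdot 10^{-5}$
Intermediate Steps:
$A{\left(C \right)} = 2 C \left(-4 + C\right)$ ($A{\left(C \right)} = \left(C - 4\right) \left(C + C\right) = \left(-4 + C\right) 2 C = 2 C \left(-4 + C\right)$)
$c{\left(d \right)} = - \frac{8}{3} + 12 d$ ($c{\left(d \right)} = - \frac{8}{3} + \left(11 d + d\right) = - \frac{8}{3} + 12 d$)
$n{\left(N,q \right)} = - \frac{23}{6}$ ($n{\left(N,q \right)} = \frac{- \frac{8}{3} + 12 \left(-10\right)}{32} = \left(- \frac{8}{3} - 120\right) \frac{1}{32} = \left(- \frac{368}{3}\right) \frac{1}{32} = - \frac{23}{6}$)
$\frac{1}{n{\left(-251,A{\left(8 \right)} \right)} - 97075} = \frac{1}{- \frac{23}{6} - 97075} = \frac{1}{- \frac{582473}{6}} = - \frac{6}{582473}$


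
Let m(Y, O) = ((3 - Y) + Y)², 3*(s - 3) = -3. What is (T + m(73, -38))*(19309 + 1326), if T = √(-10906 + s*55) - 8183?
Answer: -168670490 + 41270*I*√2699 ≈ -1.6867e+8 + 2.1441e+6*I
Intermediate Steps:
s = 2 (s = 3 + (⅓)*(-3) = 3 - 1 = 2)
m(Y, O) = 9 (m(Y, O) = 3² = 9)
T = -8183 + 2*I*√2699 (T = √(-10906 + 2*55) - 8183 = √(-10906 + 110) - 8183 = √(-10796) - 8183 = 2*I*√2699 - 8183 = -8183 + 2*I*√2699 ≈ -8183.0 + 103.9*I)
(T + m(73, -38))*(19309 + 1326) = ((-8183 + 2*I*√2699) + 9)*(19309 + 1326) = (-8174 + 2*I*√2699)*20635 = -168670490 + 41270*I*√2699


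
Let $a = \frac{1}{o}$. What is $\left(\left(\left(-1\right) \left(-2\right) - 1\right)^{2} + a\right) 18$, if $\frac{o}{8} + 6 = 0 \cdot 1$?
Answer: $\frac{141}{8} \approx 17.625$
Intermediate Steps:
$o = -48$ ($o = -48 + 8 \cdot 0 \cdot 1 = -48 + 8 \cdot 0 = -48 + 0 = -48$)
$a = - \frac{1}{48}$ ($a = \frac{1}{-48} = - \frac{1}{48} \approx -0.020833$)
$\left(\left(\left(-1\right) \left(-2\right) - 1\right)^{2} + a\right) 18 = \left(\left(\left(-1\right) \left(-2\right) - 1\right)^{2} - \frac{1}{48}\right) 18 = \left(\left(2 - 1\right)^{2} - \frac{1}{48}\right) 18 = \left(1^{2} - \frac{1}{48}\right) 18 = \left(1 - \frac{1}{48}\right) 18 = \frac{47}{48} \cdot 18 = \frac{141}{8}$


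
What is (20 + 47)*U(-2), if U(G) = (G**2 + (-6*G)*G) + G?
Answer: -1474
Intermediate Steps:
U(G) = G - 5*G**2 (U(G) = (G**2 - 6*G**2) + G = -5*G**2 + G = G - 5*G**2)
(20 + 47)*U(-2) = (20 + 47)*(-2*(1 - 5*(-2))) = 67*(-2*(1 + 10)) = 67*(-2*11) = 67*(-22) = -1474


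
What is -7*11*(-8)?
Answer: 616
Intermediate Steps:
-7*11*(-8) = -77*(-8) = 616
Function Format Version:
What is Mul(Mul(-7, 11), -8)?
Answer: 616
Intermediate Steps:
Mul(Mul(-7, 11), -8) = Mul(-77, -8) = 616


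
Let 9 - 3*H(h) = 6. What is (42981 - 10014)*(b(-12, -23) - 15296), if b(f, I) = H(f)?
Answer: -504230265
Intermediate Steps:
H(h) = 1 (H(h) = 3 - ⅓*6 = 3 - 2 = 1)
b(f, I) = 1
(42981 - 10014)*(b(-12, -23) - 15296) = (42981 - 10014)*(1 - 15296) = 32967*(-15295) = -504230265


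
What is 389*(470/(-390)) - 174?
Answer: -25069/39 ≈ -642.79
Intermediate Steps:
389*(470/(-390)) - 174 = 389*(470*(-1/390)) - 174 = 389*(-47/39) - 174 = -18283/39 - 174 = -25069/39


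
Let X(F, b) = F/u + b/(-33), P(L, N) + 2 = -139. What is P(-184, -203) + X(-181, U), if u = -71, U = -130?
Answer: -315160/2343 ≈ -134.51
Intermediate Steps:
P(L, N) = -141 (P(L, N) = -2 - 139 = -141)
X(F, b) = -b/33 - F/71 (X(F, b) = F/(-71) + b/(-33) = F*(-1/71) + b*(-1/33) = -F/71 - b/33 = -b/33 - F/71)
P(-184, -203) + X(-181, U) = -141 + (-1/33*(-130) - 1/71*(-181)) = -141 + (130/33 + 181/71) = -141 + 15203/2343 = -315160/2343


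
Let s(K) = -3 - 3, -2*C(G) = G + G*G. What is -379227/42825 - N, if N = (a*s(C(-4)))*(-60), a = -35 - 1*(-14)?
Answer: 107792591/14275 ≈ 7551.1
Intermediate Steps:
C(G) = -G/2 - G**2/2 (C(G) = -(G + G*G)/2 = -(G + G**2)/2 = -G/2 - G**2/2)
a = -21 (a = -35 + 14 = -21)
s(K) = -6
N = -7560 (N = -21*(-6)*(-60) = 126*(-60) = -7560)
-379227/42825 - N = -379227/42825 - 1*(-7560) = -379227*1/42825 + 7560 = -126409/14275 + 7560 = 107792591/14275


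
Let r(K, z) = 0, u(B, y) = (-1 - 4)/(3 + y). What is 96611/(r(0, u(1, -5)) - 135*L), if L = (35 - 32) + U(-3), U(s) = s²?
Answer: -96611/1620 ≈ -59.636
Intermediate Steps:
u(B, y) = -5/(3 + y)
L = 12 (L = (35 - 32) + (-3)² = 3 + 9 = 12)
96611/(r(0, u(1, -5)) - 135*L) = 96611/(0 - 135*12) = 96611/(0 - 1620) = 96611/(-1620) = 96611*(-1/1620) = -96611/1620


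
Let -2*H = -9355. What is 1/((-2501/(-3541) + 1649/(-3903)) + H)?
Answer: 27641046/129298837253 ≈ 0.00021378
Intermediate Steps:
H = 9355/2 (H = -½*(-9355) = 9355/2 ≈ 4677.5)
1/((-2501/(-3541) + 1649/(-3903)) + H) = 1/((-2501/(-3541) + 1649/(-3903)) + 9355/2) = 1/((-2501*(-1/3541) + 1649*(-1/3903)) + 9355/2) = 1/((2501/3541 - 1649/3903) + 9355/2) = 1/(3922294/13820523 + 9355/2) = 1/(129298837253/27641046) = 27641046/129298837253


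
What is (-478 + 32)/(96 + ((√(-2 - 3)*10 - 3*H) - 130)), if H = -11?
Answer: 446/501 + 4460*I*√5/501 ≈ 0.89022 + 19.906*I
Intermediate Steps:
(-478 + 32)/(96 + ((√(-2 - 3)*10 - 3*H) - 130)) = (-478 + 32)/(96 + ((√(-2 - 3)*10 - 3*(-11)) - 130)) = -446/(96 + ((√(-5)*10 + 33) - 130)) = -446/(96 + (((I*√5)*10 + 33) - 130)) = -446/(96 + ((10*I*√5 + 33) - 130)) = -446/(96 + ((33 + 10*I*√5) - 130)) = -446/(96 + (-97 + 10*I*√5)) = -446/(-1 + 10*I*√5)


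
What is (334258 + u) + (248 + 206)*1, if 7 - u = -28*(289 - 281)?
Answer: 334943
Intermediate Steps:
u = 231 (u = 7 - (-28)*(289 - 281) = 7 - (-28)*8 = 7 - 1*(-224) = 7 + 224 = 231)
(334258 + u) + (248 + 206)*1 = (334258 + 231) + (248 + 206)*1 = 334489 + 454*1 = 334489 + 454 = 334943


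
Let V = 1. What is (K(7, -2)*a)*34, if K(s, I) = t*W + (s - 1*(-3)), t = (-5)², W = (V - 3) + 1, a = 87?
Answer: -44370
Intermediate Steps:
W = -1 (W = (1 - 3) + 1 = -2 + 1 = -1)
t = 25
K(s, I) = -22 + s (K(s, I) = 25*(-1) + (s - 1*(-3)) = -25 + (s + 3) = -25 + (3 + s) = -22 + s)
(K(7, -2)*a)*34 = ((-22 + 7)*87)*34 = -15*87*34 = -1305*34 = -44370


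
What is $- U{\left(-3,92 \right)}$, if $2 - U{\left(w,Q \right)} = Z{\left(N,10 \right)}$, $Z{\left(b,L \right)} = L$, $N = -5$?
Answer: $8$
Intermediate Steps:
$U{\left(w,Q \right)} = -8$ ($U{\left(w,Q \right)} = 2 - 10 = -8$)
$- U{\left(-3,92 \right)} = \left(-1\right) \left(-8\right) = 8$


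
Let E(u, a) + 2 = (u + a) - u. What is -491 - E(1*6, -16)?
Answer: -473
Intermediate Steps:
E(u, a) = -2 + a (E(u, a) = -2 + ((u + a) - u) = -2 + ((a + u) - u) = -2 + a)
-491 - E(1*6, -16) = -491 - (-2 - 16) = -491 - 1*(-18) = -491 + 18 = -473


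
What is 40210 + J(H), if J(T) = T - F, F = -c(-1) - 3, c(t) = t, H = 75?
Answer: 40287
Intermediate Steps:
F = -2 (F = -1*(-1) - 3 = 1 - 3 = -2)
J(T) = 2 + T (J(T) = T - 1*(-2) = T + 2 = 2 + T)
40210 + J(H) = 40210 + (2 + 75) = 40210 + 77 = 40287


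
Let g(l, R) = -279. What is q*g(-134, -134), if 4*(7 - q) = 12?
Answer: -1116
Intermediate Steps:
q = 4 (q = 7 - ¼*12 = 7 - 3 = 4)
q*g(-134, -134) = 4*(-279) = -1116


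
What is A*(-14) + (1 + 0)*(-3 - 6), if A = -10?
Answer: 131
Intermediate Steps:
A*(-14) + (1 + 0)*(-3 - 6) = -10*(-14) + (1 + 0)*(-3 - 6) = 140 + 1*(-9) = 140 - 9 = 131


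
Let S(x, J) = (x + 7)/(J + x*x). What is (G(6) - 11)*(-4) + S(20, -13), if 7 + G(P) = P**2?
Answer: -3093/43 ≈ -71.930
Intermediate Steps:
G(P) = -7 + P**2
S(x, J) = (7 + x)/(J + x**2)
(G(6) - 11)*(-4) + S(20, -13) = ((-7 + 6**2) - 11)*(-4) + (7 + 20)/(-13 + 20**2) = ((-7 + 36) - 11)*(-4) + 27/(-13 + 400) = (29 - 11)*(-4) + 27/387 = 18*(-4) + (1/387)*27 = -72 + 3/43 = -3093/43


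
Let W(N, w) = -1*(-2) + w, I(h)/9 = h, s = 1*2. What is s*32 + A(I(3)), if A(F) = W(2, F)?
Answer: 93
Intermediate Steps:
s = 2
I(h) = 9*h
W(N, w) = 2 + w
A(F) = 2 + F
s*32 + A(I(3)) = 2*32 + (2 + 9*3) = 64 + (2 + 27) = 64 + 29 = 93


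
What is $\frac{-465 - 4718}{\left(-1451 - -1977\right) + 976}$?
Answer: $- \frac{5183}{1502} \approx -3.4507$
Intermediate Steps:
$\frac{-465 - 4718}{\left(-1451 - -1977\right) + 976} = - \frac{5183}{\left(-1451 + 1977\right) + 976} = - \frac{5183}{526 + 976} = - \frac{5183}{1502}$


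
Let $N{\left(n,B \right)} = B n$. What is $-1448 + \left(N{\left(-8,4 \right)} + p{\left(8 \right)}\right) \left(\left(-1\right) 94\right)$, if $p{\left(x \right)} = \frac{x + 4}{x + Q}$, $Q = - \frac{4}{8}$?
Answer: $\frac{7048}{5} \approx 1409.6$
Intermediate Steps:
$Q = - \frac{1}{2}$ ($Q = \left(-4\right) \frac{1}{8} = - \frac{1}{2} \approx -0.5$)
$p{\left(x \right)} = \frac{4 + x}{- \frac{1}{2} + x}$ ($p{\left(x \right)} = \frac{x + 4}{x - \frac{1}{2}} = \frac{4 + x}{- \frac{1}{2} + x}$)
$-1448 + \left(N{\left(-8,4 \right)} + p{\left(8 \right)}\right) \left(\left(-1\right) 94\right) = -1448 + \left(4 \left(-8\right) + \frac{2 \left(4 + 8\right)}{-1 + 2 \cdot 8}\right) \left(\left(-1\right) 94\right) = -1448 + \left(-32 + 2 \frac{1}{-1 + 16} \cdot 12\right) \left(-94\right) = -1448 + \left(-32 + 2 \cdot \frac{1}{15} \cdot 12\right) \left(-94\right) = -1448 + \left(-32 + \frac{8}{5}\right) \left(-94\right) = -1448 - - \frac{14288}{5} = -1448 + \frac{14288}{5} = \frac{7048}{5}$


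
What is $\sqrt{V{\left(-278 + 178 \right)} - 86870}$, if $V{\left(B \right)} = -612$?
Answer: $i \sqrt{87482} \approx 295.77 i$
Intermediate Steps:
$\sqrt{V{\left(-278 + 178 \right)} - 86870} = \sqrt{-612 - 86870} = \sqrt{-87482} = i \sqrt{87482}$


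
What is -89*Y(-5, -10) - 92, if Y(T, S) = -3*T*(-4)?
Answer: 5248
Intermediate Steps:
Y(T, S) = 12*T
-89*Y(-5, -10) - 92 = -1068*(-5) - 92 = -89*(-60) - 92 = 5340 - 92 = 5248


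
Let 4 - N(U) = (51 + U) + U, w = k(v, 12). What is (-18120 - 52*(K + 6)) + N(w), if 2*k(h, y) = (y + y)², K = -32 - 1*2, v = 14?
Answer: -17287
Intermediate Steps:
K = -34 (K = -32 - 2 = -34)
k(h, y) = 2*y² (k(h, y) = (y + y)²/2 = (2*y)²/2 = (4*y²)/2 = 2*y²)
w = 288 (w = 2*12² = 2*144 = 288)
N(U) = -47 - 2*U (N(U) = 4 - ((51 + U) + U) = 4 - (51 + 2*U) = 4 + (-51 - 2*U) = -47 - 2*U)
(-18120 - 52*(K + 6)) + N(w) = (-18120 - 52*(-34 + 6)) + (-47 - 2*288) = (-18120 - 52*(-28)) + (-47 - 576) = (-18120 + 1456) - 623 = -16664 - 623 = -17287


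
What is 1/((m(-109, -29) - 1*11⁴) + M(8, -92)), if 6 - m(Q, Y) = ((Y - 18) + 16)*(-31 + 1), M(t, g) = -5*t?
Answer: -1/15605 ≈ -6.4082e-5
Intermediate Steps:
m(Q, Y) = -54 + 30*Y (m(Q, Y) = 6 - ((Y - 18) + 16)*(-31 + 1) = 6 - ((-18 + Y) + 16)*(-30) = 6 - (-2 + Y)*(-30) = 6 - (60 - 30*Y) = 6 + (-60 + 30*Y) = -54 + 30*Y)
1/((m(-109, -29) - 1*11⁴) + M(8, -92)) = 1/(((-54 + 30*(-29)) - 1*11⁴) - 5*8) = 1/(((-54 - 870) - 1*14641) - 40) = 1/((-924 - 14641) - 40) = 1/(-15565 - 40) = 1/(-15605) = -1/15605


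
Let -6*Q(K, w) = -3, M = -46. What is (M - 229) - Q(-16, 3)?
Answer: -551/2 ≈ -275.50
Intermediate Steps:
Q(K, w) = ½ (Q(K, w) = -⅙*(-3) = ½)
(M - 229) - Q(-16, 3) = (-46 - 229) - 1*½ = -275 - ½ = -551/2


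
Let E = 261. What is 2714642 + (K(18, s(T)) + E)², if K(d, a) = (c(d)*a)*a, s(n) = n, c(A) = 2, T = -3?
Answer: 2792483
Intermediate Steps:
K(d, a) = 2*a² (K(d, a) = (2*a)*a = 2*a²)
2714642 + (K(18, s(T)) + E)² = 2714642 + (2*(-3)² + 261)² = 2714642 + (2*9 + 261)² = 2714642 + (18 + 261)² = 2714642 + 279² = 2714642 + 77841 = 2792483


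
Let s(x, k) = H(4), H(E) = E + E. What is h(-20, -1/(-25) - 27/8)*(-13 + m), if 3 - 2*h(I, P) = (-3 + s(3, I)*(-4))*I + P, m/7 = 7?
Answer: -1248597/100 ≈ -12486.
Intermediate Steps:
m = 49 (m = 7*7 = 49)
H(E) = 2*E
s(x, k) = 8 (s(x, k) = 2*4 = 8)
h(I, P) = 3/2 - P/2 + 35*I/2 (h(I, P) = 3/2 - ((-3 + 8*(-4))*I + P)/2 = 3/2 - ((-3 - 32)*I + P)/2 = 3/2 - (-35*I + P)/2 = 3/2 - (P - 35*I)/2 = 3/2 + (-P/2 + 35*I/2) = 3/2 - P/2 + 35*I/2)
h(-20, -1/(-25) - 27/8)*(-13 + m) = (3/2 - (-1/(-25) - 27/8)/2 + (35/2)*(-20))*(-13 + 49) = (3/2 - (-1*(-1/25) - 27*⅛)/2 - 350)*36 = (3/2 - (1/25 - 27/8)/2 - 350)*36 = (3/2 - ½*(-667/200) - 350)*36 = (3/2 + 667/400 - 350)*36 = -138733/400*36 = -1248597/100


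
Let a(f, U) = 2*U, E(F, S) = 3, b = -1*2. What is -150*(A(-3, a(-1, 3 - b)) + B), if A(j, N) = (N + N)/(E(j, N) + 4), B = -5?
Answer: 2250/7 ≈ 321.43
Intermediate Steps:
b = -2
A(j, N) = 2*N/7 (A(j, N) = (N + N)/(3 + 4) = (2*N)/7 = (2*N)*(1/7) = 2*N/7)
-150*(A(-3, a(-1, 3 - b)) + B) = -150*(2*(2*(3 - 1*(-2)))/7 - 5) = -150*(2*(2*(3 + 2))/7 - 5) = -150*(2*(2*5)/7 - 5) = -150*((2/7)*10 - 5) = -150*(20/7 - 5) = -150*(-15/7) = 2250/7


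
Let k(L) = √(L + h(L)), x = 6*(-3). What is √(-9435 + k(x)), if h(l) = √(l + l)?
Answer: √(-9435 + √6*√(-3 + I)) ≈ 0.0221 + 97.13*I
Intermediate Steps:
h(l) = √2*√l (h(l) = √(2*l) = √2*√l)
x = -18
k(L) = √(L + √2*√L)
√(-9435 + k(x)) = √(-9435 + √(-18 + √2*√(-18))) = √(-9435 + √(-18 + √2*(3*I*√2))) = √(-9435 + √(-18 + 6*I))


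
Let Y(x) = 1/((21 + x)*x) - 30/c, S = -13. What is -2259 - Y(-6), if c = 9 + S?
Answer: -101992/45 ≈ -2266.5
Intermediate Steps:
c = -4 (c = 9 - 13 = -4)
Y(x) = 15/2 + 1/(x*(21 + x)) (Y(x) = 1/((21 + x)*x) - 30/(-4) = 1/(x*(21 + x)) - 30*(-¼) = 1/(x*(21 + x)) + 15/2 = 15/2 + 1/(x*(21 + x)))
-2259 - Y(-6) = -2259 - (2 + 15*(-6)² + 315*(-6))/(2*(-6)*(21 - 6)) = -2259 - (-1)*(2 + 15*36 - 1890)/(2*6*15) = -2259 - (-1)*(2 + 540 - 1890)/(2*6*15) = -2259 - (-1)*(-1348)/(2*6*15) = -2259 - 1*337/45 = -2259 - 337/45 = -101992/45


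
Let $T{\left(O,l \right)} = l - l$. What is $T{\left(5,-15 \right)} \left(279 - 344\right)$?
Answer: $0$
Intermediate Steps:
$T{\left(O,l \right)} = 0$
$T{\left(5,-15 \right)} \left(279 - 344\right) = 0 \left(279 - 344\right) = 0 \left(-65\right) = 0$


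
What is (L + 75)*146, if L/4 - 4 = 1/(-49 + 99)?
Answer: 332442/25 ≈ 13298.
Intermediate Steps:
L = 402/25 (L = 16 + 4/(-49 + 99) = 16 + 4/50 = 16 + 4*(1/50) = 16 + 2/25 = 402/25 ≈ 16.080)
(L + 75)*146 = (402/25 + 75)*146 = (2277/25)*146 = 332442/25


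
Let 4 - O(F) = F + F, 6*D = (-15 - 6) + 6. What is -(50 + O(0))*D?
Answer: 135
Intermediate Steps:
D = -5/2 (D = ((-15 - 6) + 6)/6 = (-21 + 6)/6 = (⅙)*(-15) = -5/2 ≈ -2.5000)
O(F) = 4 - 2*F (O(F) = 4 - (F + F) = 4 - 2*F)
-(50 + O(0))*D = -(50 + (4 - 2*0))*(-5)/2 = -(50 + (4 + 0))*(-5)/2 = -(50 + 4)*(-5)/2 = -54*(-5)/2 = -1*(-135) = 135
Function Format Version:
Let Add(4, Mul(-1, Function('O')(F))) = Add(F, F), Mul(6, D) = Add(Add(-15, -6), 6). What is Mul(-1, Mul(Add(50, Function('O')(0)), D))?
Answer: 135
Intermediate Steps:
D = Rational(-5, 2) (D = Mul(Rational(1, 6), Add(Add(-15, -6), 6)) = Mul(Rational(1, 6), Add(-21, 6)) = Mul(Rational(1, 6), -15) = Rational(-5, 2) ≈ -2.5000)
Function('O')(F) = Add(4, Mul(-2, F)) (Function('O')(F) = Add(4, Mul(-1, Add(F, F))) = Add(4, Mul(-1, Mul(2, F))) = Add(4, Mul(-2, F)))
Mul(-1, Mul(Add(50, Function('O')(0)), D)) = Mul(-1, Mul(Add(50, Add(4, Mul(-2, 0))), Rational(-5, 2))) = Mul(-1, Mul(Add(50, Add(4, 0)), Rational(-5, 2))) = Mul(-1, Mul(Add(50, 4), Rational(-5, 2))) = Mul(-1, Mul(54, Rational(-5, 2))) = Mul(-1, -135) = 135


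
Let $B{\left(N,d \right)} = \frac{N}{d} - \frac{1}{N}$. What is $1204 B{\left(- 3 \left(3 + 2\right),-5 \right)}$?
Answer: $\frac{55384}{15} \approx 3692.3$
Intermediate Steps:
$B{\left(N,d \right)} = - \frac{1}{N} + \frac{N}{d}$
$1204 B{\left(- 3 \left(3 + 2\right),-5 \right)} = 1204 \left(- \frac{1}{\left(-3\right) \left(3 + 2\right)} + \frac{\left(-3\right) \left(3 + 2\right)}{-5}\right) = 1204 \left(- \frac{1}{\left(-3\right) 5} + \left(-3\right) 5 \left(- \frac{1}{5}\right)\right) = 1204 \left(- \frac{1}{-15} - -3\right) = 1204 \left(\left(-1\right) \left(- \frac{1}{15}\right) + 3\right) = 1204 \left(\frac{1}{15} + 3\right) = 1204 \cdot \frac{46}{15} = \frac{55384}{15}$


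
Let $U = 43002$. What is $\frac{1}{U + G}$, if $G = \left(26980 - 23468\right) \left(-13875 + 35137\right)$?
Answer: $\frac{1}{74715146} \approx 1.3384 \cdot 10^{-8}$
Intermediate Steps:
$G = 74672144$ ($G = 3512 \cdot 21262 = 74672144$)
$\frac{1}{U + G} = \frac{1}{43002 + 74672144} = \frac{1}{74715146}$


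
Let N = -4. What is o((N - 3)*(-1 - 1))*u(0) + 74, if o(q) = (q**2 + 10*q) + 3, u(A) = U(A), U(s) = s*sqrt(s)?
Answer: 74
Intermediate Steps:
U(s) = s**(3/2)
u(A) = A**(3/2)
o(q) = 3 + q**2 + 10*q
o((N - 3)*(-1 - 1))*u(0) + 74 = (3 + ((-4 - 3)*(-1 - 1))**2 + 10*((-4 - 3)*(-1 - 1)))*0**(3/2) + 74 = (3 + (-7*(-2))**2 + 10*(-7*(-2)))*0 + 74 = (3 + 14**2 + 10*14)*0 + 74 = (3 + 196 + 140)*0 + 74 = 339*0 + 74 = 0 + 74 = 74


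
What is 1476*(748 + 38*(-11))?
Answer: 487080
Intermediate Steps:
1476*(748 + 38*(-11)) = 1476*(748 - 418) = 1476*330 = 487080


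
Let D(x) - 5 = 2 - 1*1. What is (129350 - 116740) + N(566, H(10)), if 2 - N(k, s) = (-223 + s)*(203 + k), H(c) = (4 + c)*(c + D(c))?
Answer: 11843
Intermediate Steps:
D(x) = 6 (D(x) = 5 + (2 - 1*1) = 5 + (2 - 1) = 5 + 1 = 6)
H(c) = (4 + c)*(6 + c) (H(c) = (4 + c)*(c + 6) = (4 + c)*(6 + c))
N(k, s) = 2 - (-223 + s)*(203 + k)
(129350 - 116740) + N(566, H(10)) = (129350 - 116740) + (45271 - 203*(24 + 10² + 10*10) + 223*566 - 1*566*(24 + 10² + 10*10)) = 12610 + (45271 - 203*(24 + 100 + 100) + 126218 - 1*566*(24 + 100 + 100)) = 12610 + (45271 - 203*224 + 126218 - 1*566*224) = 12610 + (45271 - 45472 + 126218 - 126784) = 12610 - 767 = 11843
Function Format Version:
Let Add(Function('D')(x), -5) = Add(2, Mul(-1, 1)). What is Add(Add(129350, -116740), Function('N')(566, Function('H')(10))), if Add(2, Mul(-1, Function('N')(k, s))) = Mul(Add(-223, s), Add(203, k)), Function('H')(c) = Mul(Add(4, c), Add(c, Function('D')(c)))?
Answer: 11843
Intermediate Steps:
Function('D')(x) = 6 (Function('D')(x) = Add(5, Add(2, Mul(-1, 1))) = Add(5, Add(2, -1)) = Add(5, 1) = 6)
Function('H')(c) = Mul(Add(4, c), Add(6, c)) (Function('H')(c) = Mul(Add(4, c), Add(c, 6)) = Mul(Add(4, c), Add(6, c)))
Function('N')(k, s) = Add(2, Mul(-1, Add(-223, s), Add(203, k))) (Function('N')(k, s) = Add(2, Mul(-1, Mul(Add(-223, s), Add(203, k)))) = Add(2, Mul(-1, Add(-223, s), Add(203, k))))
Add(Add(129350, -116740), Function('N')(566, Function('H')(10))) = Add(Add(129350, -116740), Add(45271, Mul(-203, Add(24, Pow(10, 2), Mul(10, 10))), Mul(223, 566), Mul(-1, 566, Add(24, Pow(10, 2), Mul(10, 10))))) = Add(12610, Add(45271, Mul(-203, Add(24, 100, 100)), 126218, Mul(-1, 566, Add(24, 100, 100)))) = Add(12610, Add(45271, Mul(-203, 224), 126218, Mul(-1, 566, 224))) = Add(12610, Add(45271, -45472, 126218, -126784)) = Add(12610, -767) = 11843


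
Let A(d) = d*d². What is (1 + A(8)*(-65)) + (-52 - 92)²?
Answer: -12543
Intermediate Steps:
A(d) = d³
(1 + A(8)*(-65)) + (-52 - 92)² = (1 + 8³*(-65)) + (-52 - 92)² = (1 + 512*(-65)) + (-144)² = (1 - 33280) + 20736 = -33279 + 20736 = -12543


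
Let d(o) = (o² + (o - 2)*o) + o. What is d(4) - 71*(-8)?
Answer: 596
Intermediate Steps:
d(o) = o + o² + o*(-2 + o) (d(o) = (o² + (-2 + o)*o) + o = (o² + o*(-2 + o)) + o = o + o² + o*(-2 + o))
d(4) - 71*(-8) = 4*(-1 + 2*4) - 71*(-8) = 4*(-1 + 8) + 568 = 4*7 + 568 = 28 + 568 = 596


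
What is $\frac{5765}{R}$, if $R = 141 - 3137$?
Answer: $- \frac{5765}{2996} \approx -1.9242$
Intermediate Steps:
$R = -2996$
$\frac{5765}{R} = \frac{5765}{-2996} = 5765 \left(- \frac{1}{2996}\right) = - \frac{5765}{2996}$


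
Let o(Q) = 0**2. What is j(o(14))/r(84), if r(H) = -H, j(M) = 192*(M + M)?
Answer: 0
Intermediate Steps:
o(Q) = 0
j(M) = 384*M (j(M) = 192*(2*M) = 384*M)
j(o(14))/r(84) = (384*0)/((-1*84)) = 0/(-84) = 0*(-1/84) = 0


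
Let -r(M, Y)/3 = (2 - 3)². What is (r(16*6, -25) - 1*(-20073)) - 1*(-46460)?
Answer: 66530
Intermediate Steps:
r(M, Y) = -3 (r(M, Y) = -3*(2 - 3)² = -3*(-1)² = -3*1 = -3)
(r(16*6, -25) - 1*(-20073)) - 1*(-46460) = (-3 - 1*(-20073)) - 1*(-46460) = (-3 + 20073) + 46460 = 20070 + 46460 = 66530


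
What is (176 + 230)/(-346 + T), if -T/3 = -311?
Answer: 406/587 ≈ 0.69165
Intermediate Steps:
T = 933 (T = -3*(-311) = 933)
(176 + 230)/(-346 + T) = (176 + 230)/(-346 + 933) = 406/587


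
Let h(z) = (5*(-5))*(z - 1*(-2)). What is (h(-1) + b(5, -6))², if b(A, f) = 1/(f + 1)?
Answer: 15876/25 ≈ 635.04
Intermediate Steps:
b(A, f) = 1/(1 + f)
h(z) = -50 - 25*z (h(z) = -25*(z + 2) = -25*(2 + z) = -50 - 25*z)
(h(-1) + b(5, -6))² = ((-50 - 25*(-1)) + 1/(1 - 6))² = ((-50 + 25) + 1/(-5))² = (-25 - ⅕)² = (-126/5)² = 15876/25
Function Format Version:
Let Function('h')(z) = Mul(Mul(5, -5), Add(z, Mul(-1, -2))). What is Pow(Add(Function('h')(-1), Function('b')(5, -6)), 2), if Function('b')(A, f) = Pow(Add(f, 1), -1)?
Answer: Rational(15876, 25) ≈ 635.04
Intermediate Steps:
Function('b')(A, f) = Pow(Add(1, f), -1)
Function('h')(z) = Add(-50, Mul(-25, z)) (Function('h')(z) = Mul(-25, Add(z, 2)) = Mul(-25, Add(2, z)) = Add(-50, Mul(-25, z)))
Pow(Add(Function('h')(-1), Function('b')(5, -6)), 2) = Pow(Add(Add(-50, Mul(-25, -1)), Pow(Add(1, -6), -1)), 2) = Pow(Add(Add(-50, 25), Pow(-5, -1)), 2) = Pow(Add(-25, Rational(-1, 5)), 2) = Pow(Rational(-126, 5), 2) = Rational(15876, 25)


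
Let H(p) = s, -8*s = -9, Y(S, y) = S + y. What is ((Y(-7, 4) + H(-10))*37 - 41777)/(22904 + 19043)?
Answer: -334771/335576 ≈ -0.99760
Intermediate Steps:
s = 9/8 (s = -⅛*(-9) = 9/8 ≈ 1.1250)
H(p) = 9/8
((Y(-7, 4) + H(-10))*37 - 41777)/(22904 + 19043) = (((-7 + 4) + 9/8)*37 - 41777)/(22904 + 19043) = ((-3 + 9/8)*37 - 41777)/41947 = (-15/8*37 - 41777)*(1/41947) = (-555/8 - 41777)*(1/41947) = -334771/8*1/41947 = -334771/335576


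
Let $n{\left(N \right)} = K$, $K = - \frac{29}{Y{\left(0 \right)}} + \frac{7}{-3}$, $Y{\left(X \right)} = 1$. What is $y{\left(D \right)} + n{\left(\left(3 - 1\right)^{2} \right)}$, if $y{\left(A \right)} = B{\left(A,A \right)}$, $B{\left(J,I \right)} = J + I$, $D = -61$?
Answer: $- \frac{460}{3} \approx -153.33$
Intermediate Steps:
$B{\left(J,I \right)} = I + J$
$y{\left(A \right)} = 2 A$ ($y{\left(A \right)} = A + A = 2 A$)
$K = - \frac{94}{3}$ ($K = - \frac{29}{1} + \frac{7}{-3} = \left(-29\right) 1 + 7 \left(- \frac{1}{3}\right) = -29 - \frac{7}{3} = - \frac{94}{3} \approx -31.333$)
$n{\left(N \right)} = - \frac{94}{3}$
$y{\left(D \right)} + n{\left(\left(3 - 1\right)^{2} \right)} = 2 \left(-61\right) - \frac{94}{3} = -122 - \frac{94}{3} = - \frac{460}{3}$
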